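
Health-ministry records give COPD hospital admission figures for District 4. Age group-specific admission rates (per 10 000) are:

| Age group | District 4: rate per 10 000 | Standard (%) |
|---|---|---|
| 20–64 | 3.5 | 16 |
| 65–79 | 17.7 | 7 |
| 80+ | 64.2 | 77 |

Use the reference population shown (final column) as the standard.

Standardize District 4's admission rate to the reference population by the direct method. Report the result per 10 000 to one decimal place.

Standard weights: 0.16, 0.07, 0.77.
Standardized rate: 0.1600×3.5 + 0.0700×17.7 + 0.7700×64.2 = 51.2330 per 10 000.

51.2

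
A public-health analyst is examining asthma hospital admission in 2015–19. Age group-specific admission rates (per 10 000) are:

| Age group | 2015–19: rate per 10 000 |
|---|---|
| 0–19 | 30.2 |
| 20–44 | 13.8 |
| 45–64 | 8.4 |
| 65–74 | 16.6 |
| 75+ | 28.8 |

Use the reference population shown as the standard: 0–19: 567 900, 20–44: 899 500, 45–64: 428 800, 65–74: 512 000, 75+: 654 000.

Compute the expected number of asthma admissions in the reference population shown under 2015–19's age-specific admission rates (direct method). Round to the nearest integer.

Expected asthma admissions = Σ (standard pop × age-specific rate ÷ 10 000)
= 567 900×30.2/10 000 + 899 500×13.8/10 000 + 428 800×8.4/10 000 + 512 000×16.6/10 000 + 654 000×28.8/10 000
= 1715.06 + 1241.31 + 360.19 + 849.92 + 1883.52 = 6050.00.

6050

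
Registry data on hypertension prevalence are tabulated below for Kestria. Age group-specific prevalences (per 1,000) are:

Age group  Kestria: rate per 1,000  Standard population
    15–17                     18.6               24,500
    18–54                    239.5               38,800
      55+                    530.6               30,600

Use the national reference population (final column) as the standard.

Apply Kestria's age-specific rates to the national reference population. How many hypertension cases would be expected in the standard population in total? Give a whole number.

25985

Expected hypertension cases = Σ (standard pop × age-specific rate ÷ 1,000)
= 24,500×18.6/1,000 + 38,800×239.5/1,000 + 30,600×530.6/1,000
= 455.70 + 9292.60 + 16236.36 = 25984.66.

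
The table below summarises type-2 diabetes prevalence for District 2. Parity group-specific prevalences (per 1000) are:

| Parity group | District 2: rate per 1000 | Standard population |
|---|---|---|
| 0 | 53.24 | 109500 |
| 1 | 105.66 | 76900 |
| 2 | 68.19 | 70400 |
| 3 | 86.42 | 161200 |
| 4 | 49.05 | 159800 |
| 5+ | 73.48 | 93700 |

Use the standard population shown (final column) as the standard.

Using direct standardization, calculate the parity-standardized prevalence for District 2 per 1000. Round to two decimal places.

Standard total = 671500; weights = 0.1631, 0.1145, 0.1048, 0.2401, 0.2380, 0.1395.
Standardized rate: 0.1631×53.24 + 0.1145×105.66 + 0.1048×68.19 + 0.2401×86.42 + 0.2380×49.05 + 0.1395×73.48 = 70.6028 per 1000.

70.60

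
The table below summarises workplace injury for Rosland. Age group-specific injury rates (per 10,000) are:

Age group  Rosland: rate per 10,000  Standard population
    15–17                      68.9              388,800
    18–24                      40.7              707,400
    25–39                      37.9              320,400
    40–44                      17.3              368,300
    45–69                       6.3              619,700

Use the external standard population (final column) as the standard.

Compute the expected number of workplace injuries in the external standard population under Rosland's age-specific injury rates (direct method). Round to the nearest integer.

7800

Expected workplace injuries = Σ (standard pop × age-specific rate ÷ 10,000)
= 388,800×68.9/10,000 + 707,400×40.7/10,000 + 320,400×37.9/10,000 + 368,300×17.3/10,000 + 619,700×6.3/10,000
= 2678.83 + 2879.12 + 1214.32 + 637.16 + 390.41 = 7799.84.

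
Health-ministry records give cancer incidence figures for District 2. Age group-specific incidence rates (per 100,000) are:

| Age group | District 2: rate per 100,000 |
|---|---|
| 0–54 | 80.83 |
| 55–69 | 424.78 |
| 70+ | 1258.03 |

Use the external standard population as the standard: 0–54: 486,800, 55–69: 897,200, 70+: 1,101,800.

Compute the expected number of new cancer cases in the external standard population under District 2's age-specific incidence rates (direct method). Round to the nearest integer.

Expected new cancer cases = Σ (standard pop × age-specific rate ÷ 100,000)
= 486,800×80.83/100,000 + 897,200×424.78/100,000 + 1,101,800×1258.03/100,000
= 393.48 + 3811.13 + 13860.97 = 18065.58.

18066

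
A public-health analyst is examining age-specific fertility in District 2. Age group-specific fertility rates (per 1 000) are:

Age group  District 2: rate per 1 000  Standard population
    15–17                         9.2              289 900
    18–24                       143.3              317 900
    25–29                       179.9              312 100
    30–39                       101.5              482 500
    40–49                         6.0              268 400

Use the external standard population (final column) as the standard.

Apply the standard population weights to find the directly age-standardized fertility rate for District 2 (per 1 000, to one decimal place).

92.7

Standard total = 1 670 800; weights = 0.1735, 0.1903, 0.1868, 0.2888, 0.1606.
Standardized rate: 0.1735×9.2 + 0.1903×143.3 + 0.1868×179.9 + 0.2888×101.5 + 0.1606×6.0 = 92.7419 per 1 000.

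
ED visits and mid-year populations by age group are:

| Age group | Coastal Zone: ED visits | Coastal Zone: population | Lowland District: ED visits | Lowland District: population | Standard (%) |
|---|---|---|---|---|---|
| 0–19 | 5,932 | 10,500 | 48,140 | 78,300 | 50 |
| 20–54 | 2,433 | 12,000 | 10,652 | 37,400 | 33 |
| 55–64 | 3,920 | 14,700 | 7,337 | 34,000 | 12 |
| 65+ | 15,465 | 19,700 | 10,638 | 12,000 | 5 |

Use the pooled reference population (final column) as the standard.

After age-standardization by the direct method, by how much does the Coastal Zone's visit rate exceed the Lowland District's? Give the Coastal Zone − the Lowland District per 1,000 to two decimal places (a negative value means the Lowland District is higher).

Age-specific rates per 1,000 for the Coastal Zone: 564.952, 202.750, 266.667, 785.025.
For the Lowland District: 614.815, 284.813, 215.794, 886.500.
Standard weights: 0.50, 0.33, 0.12, 0.05.
The Coastal Zone: 0.5000×564.952 + 0.3300×202.750 + 0.1200×266.667 + 0.0500×785.025 = 420.6350 per 1,000.
The Lowland District: 0.5000×614.815 + 0.3300×284.813 + 0.1200×215.794 + 0.0500×886.500 = 471.6159 per 1,000.
Difference = 420.6350 − 471.6159 = -50.9810.

-50.98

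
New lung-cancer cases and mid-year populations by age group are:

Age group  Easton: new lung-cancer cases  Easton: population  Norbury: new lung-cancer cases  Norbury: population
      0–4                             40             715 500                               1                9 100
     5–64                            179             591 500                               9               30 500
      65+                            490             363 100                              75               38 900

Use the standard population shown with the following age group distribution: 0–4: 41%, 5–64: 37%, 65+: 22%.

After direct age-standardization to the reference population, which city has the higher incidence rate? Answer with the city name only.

Norbury

Age-specific rates per 100 000 for Easton: 5.59, 30.26, 134.95.
For Norbury: 10.99, 29.51, 192.80.
Standard weights: 0.41, 0.37, 0.22.
Easton: 0.4100×5.59 + 0.3700×30.26 + 0.2200×134.95 = 43.1779 per 100 000.
Norbury: 0.4100×10.99 + 0.3700×29.51 + 0.2200×192.80 = 57.8400 per 100 000.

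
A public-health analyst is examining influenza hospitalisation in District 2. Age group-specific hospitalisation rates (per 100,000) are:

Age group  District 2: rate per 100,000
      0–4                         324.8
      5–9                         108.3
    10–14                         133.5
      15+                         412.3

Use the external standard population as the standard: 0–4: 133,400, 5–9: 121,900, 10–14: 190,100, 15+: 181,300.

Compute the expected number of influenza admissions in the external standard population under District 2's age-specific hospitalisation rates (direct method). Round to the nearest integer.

Expected influenza admissions = Σ (standard pop × age-specific rate ÷ 100,000)
= 133,400×324.8/100,000 + 121,900×108.3/100,000 + 190,100×133.5/100,000 + 181,300×412.3/100,000
= 433.28 + 132.02 + 253.78 + 747.50 = 1566.58.

1567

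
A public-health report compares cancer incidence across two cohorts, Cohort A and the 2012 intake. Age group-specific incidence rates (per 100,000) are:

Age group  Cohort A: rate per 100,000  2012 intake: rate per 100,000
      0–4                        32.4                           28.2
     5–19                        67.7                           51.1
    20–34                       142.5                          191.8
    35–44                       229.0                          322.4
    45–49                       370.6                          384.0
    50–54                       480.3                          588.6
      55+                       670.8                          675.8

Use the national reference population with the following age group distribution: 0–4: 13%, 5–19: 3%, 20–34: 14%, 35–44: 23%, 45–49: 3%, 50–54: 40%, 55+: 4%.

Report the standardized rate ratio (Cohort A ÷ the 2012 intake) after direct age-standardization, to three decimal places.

Standard weights: 0.13, 0.03, 0.14, 0.23, 0.03, 0.40, 0.04.
Cohort A: 0.1300×32.4 + 0.0300×67.7 + 0.1400×142.5 + 0.2300×229.0 + 0.0300×370.6 + 0.4000×480.3 + 0.0400×670.8 = 308.9330 per 100,000.
The 2012 intake: 0.1300×28.2 + 0.0300×51.1 + 0.1400×191.8 + 0.2300×322.4 + 0.0300×384.0 + 0.4000×588.6 + 0.0400×675.8 = 380.1950 per 100,000.
Ratio = 308.9330 ÷ 380.1950 = 0.81256.

0.813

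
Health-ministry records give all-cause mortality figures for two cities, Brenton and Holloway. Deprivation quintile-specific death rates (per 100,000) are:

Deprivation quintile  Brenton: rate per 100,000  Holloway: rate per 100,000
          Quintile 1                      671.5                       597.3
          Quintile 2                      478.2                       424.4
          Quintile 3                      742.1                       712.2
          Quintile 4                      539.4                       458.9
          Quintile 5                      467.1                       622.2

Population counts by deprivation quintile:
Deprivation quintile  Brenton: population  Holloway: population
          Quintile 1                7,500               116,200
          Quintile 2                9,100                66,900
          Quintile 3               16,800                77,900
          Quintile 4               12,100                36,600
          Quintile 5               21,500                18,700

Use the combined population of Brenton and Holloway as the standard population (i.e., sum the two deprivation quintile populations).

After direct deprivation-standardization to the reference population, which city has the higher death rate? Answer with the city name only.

Brenton

Combined standard total = 383,300; weights = 0.3227, 0.1983, 0.2471, 0.1271, 0.1049.
Brenton: 0.3227×671.5 + 0.1983×478.2 + 0.2471×742.1 + 0.1271×539.4 + 0.1049×467.1 = 612.3945 per 100,000.
Holloway: 0.3227×597.3 + 0.1983×424.4 + 0.2471×712.2 + 0.1271×458.9 + 0.1049×622.2 = 576.4326 per 100,000.
The crude rates (573.50 vs 574.49) would put Holloway higher, but that reflects its deprivation composition; once standardized to a common deprivation structure, Brenton has the higher underlying rate.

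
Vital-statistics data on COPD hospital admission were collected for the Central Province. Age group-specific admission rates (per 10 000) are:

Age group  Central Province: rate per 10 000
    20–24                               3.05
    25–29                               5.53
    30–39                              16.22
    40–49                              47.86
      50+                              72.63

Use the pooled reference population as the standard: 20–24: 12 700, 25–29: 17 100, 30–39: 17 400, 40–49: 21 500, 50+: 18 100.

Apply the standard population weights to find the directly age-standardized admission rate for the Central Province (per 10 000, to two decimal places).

31.79

Standard total = 86 800; weights = 0.1463, 0.1970, 0.2005, 0.2477, 0.2085.
Standardized rate: 0.1463×3.05 + 0.1970×5.53 + 0.2005×16.22 + 0.2477×47.86 + 0.2085×72.63 = 31.7871 per 10 000.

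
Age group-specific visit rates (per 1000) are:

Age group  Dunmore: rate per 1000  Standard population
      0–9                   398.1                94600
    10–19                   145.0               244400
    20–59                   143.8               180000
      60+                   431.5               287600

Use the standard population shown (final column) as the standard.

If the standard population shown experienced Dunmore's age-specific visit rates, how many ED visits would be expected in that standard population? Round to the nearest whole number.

Expected ED visits = Σ (standard pop × age-specific rate ÷ 1000)
= 94600×398.1/1000 + 244400×145.0/1000 + 180000×143.8/1000 + 287600×431.5/1000
= 37660.26 + 35438.00 + 25884.00 + 124099.40 = 223081.66.

223082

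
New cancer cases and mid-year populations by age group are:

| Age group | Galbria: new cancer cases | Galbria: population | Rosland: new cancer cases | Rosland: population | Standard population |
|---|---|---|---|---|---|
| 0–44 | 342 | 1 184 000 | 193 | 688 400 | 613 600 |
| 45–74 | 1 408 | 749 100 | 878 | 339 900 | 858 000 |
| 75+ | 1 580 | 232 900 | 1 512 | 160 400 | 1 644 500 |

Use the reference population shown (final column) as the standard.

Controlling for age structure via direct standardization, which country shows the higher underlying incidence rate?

Rosland

Age-specific rates per 100 000 for Galbria: 28.89, 187.96, 678.40.
For Rosland: 28.04, 258.31, 942.64.
Standard total = 3 116 100; weights = 0.1969, 0.2753, 0.5277.
Galbria: 0.1969×28.89 + 0.2753×187.96 + 0.5277×678.40 = 415.4635 per 100 000.
Rosland: 0.1969×28.04 + 0.2753×258.31 + 0.5277×942.64 = 574.1186 per 100 000.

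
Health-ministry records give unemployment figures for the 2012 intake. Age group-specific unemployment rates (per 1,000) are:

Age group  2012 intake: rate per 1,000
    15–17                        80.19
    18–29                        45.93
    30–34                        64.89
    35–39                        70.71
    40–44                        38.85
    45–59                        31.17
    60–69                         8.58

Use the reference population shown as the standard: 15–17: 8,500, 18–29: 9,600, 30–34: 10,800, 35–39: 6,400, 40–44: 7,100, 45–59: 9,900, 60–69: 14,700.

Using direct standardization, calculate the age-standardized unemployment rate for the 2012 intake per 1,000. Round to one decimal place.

44.6

Standard total = 67,000; weights = 0.1269, 0.1433, 0.1612, 0.0955, 0.1060, 0.1478, 0.2194.
Standardized rate: 0.1269×80.19 + 0.1433×45.93 + 0.1612×64.89 + 0.0955×70.71 + 0.1060×38.85 + 0.1478×31.17 + 0.2194×8.58 = 44.5738 per 1,000.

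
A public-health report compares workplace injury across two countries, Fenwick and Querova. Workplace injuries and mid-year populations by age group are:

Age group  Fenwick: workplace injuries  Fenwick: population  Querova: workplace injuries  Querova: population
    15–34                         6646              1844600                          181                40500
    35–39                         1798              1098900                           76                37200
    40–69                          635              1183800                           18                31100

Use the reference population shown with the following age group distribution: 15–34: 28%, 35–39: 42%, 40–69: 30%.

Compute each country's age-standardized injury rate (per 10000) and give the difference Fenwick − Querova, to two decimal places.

-4.26

Age-specific rates per 10000 for Fenwick: 36.03, 16.36, 5.36.
For Querova: 44.69, 20.43, 5.79.
Standard weights: 0.28, 0.42, 0.30.
Fenwick: 0.2800×36.03 + 0.4200×16.36 + 0.3000×5.36 = 18.5694 per 10000.
Querova: 0.2800×44.69 + 0.4200×20.43 + 0.3000×5.79 = 22.8306 per 10000.
Difference = 18.5694 − 22.8306 = -4.2611.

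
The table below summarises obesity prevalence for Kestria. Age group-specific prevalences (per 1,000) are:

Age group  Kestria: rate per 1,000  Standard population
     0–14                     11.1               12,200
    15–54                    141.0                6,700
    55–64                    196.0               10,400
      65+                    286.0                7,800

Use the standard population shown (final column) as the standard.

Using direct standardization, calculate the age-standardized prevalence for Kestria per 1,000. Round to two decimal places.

Standard total = 37,100; weights = 0.3288, 0.1806, 0.2803, 0.2102.
Standardized rate: 0.3288×11.1 + 0.1806×141.0 + 0.2803×196.0 + 0.2102×286.0 = 144.1865 per 1,000.

144.19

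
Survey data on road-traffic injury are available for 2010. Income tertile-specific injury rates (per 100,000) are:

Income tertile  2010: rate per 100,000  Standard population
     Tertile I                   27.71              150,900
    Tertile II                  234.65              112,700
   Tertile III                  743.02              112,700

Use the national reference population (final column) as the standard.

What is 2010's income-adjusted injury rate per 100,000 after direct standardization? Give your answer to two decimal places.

Standard total = 376,300; weights = 0.4010, 0.2995, 0.2995.
Standardized rate: 0.4010×27.71 + 0.2995×234.65 + 0.2995×743.02 = 303.9193 per 100,000.

303.92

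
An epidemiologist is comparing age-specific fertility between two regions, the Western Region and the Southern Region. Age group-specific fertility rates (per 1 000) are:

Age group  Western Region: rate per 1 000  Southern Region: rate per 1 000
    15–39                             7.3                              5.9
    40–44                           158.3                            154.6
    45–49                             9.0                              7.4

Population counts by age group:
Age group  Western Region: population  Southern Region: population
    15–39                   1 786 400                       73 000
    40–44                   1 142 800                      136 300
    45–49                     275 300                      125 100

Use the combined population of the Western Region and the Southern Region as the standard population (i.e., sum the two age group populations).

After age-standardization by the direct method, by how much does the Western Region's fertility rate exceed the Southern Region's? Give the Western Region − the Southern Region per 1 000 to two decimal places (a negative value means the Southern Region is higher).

Combined standard total = 3 538 900; weights = 0.5254, 0.3614, 0.1131.
The Western Region: 0.5254×7.3 + 0.3614×158.3 + 0.1131×9.0 = 62.0698 per 1 000.
The Southern Region: 0.5254×5.9 + 0.3614×154.6 + 0.1131×7.4 = 59.8158 per 1 000.
Difference = 62.0698 − 59.8158 = 2.2539.

2.25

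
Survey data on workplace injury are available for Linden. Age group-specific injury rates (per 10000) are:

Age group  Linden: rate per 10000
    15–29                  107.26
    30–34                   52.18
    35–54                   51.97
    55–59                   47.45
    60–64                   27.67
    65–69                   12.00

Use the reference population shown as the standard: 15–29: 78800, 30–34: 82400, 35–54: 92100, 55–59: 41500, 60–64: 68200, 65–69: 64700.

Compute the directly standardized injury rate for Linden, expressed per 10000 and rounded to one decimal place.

Standard total = 427700; weights = 0.1842, 0.1927, 0.2153, 0.0970, 0.1595, 0.1513.
Standardized rate: 0.1842×107.26 + 0.1927×52.18 + 0.2153×51.97 + 0.0970×47.45 + 0.1595×27.67 + 0.1513×12.00 = 51.8373 per 10000.

51.8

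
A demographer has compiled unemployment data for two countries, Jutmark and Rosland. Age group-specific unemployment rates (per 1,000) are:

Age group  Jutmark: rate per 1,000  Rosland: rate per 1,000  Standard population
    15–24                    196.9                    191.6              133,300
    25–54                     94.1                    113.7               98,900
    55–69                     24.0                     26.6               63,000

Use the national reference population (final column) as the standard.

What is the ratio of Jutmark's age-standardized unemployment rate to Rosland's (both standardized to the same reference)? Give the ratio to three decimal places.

Standard total = 295,200; weights = 0.4516, 0.3350, 0.2134.
Jutmark: 0.4516×196.9 + 0.3350×94.1 + 0.2134×24.0 = 125.5598 per 1,000.
Rosland: 0.4516×191.6 + 0.3350×113.7 + 0.2134×26.6 = 130.2880 per 1,000.
Ratio = 125.5598 ÷ 130.2880 = 0.96371.

0.964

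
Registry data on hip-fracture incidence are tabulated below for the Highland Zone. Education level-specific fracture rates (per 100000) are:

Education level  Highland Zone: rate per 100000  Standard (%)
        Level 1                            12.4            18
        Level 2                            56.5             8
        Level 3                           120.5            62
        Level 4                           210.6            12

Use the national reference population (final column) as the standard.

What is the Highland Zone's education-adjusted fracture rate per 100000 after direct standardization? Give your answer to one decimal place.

Standard weights: 0.18, 0.08, 0.62, 0.12.
Standardized rate: 0.1800×12.4 + 0.0800×56.5 + 0.6200×120.5 + 0.1200×210.6 = 106.7340 per 100000.

106.7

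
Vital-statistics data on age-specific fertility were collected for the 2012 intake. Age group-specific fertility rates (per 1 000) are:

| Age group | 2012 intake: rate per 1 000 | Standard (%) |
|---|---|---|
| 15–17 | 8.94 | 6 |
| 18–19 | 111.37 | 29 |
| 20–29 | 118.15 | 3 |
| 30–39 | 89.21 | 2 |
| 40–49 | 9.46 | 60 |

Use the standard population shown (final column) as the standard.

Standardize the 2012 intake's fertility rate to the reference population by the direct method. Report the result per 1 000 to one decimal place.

43.8

Standard weights: 0.06, 0.29, 0.03, 0.02, 0.60.
Standardized rate: 0.0600×8.94 + 0.2900×111.37 + 0.0300×118.15 + 0.0200×89.21 + 0.6000×9.46 = 43.8384 per 1 000.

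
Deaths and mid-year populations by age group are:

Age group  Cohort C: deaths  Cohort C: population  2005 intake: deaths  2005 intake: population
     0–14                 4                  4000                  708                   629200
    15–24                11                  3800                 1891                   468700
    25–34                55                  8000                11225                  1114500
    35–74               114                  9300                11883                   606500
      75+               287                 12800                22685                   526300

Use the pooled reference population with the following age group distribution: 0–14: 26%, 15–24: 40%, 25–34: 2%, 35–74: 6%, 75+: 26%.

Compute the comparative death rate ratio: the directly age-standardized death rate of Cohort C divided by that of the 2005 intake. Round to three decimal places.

Age-specific rates per 100000 for Cohort C: 100.00, 289.47, 687.50, 1225.81, 2242.19.
For the 2005 intake: 112.52, 403.46, 1007.18, 1959.27, 4310.28.
Standard weights: 0.26, 0.40, 0.02, 0.06, 0.26.
Cohort C: 0.2600×100.00 + 0.4000×289.47 + 0.0200×687.50 + 0.0600×1225.81 + 0.2600×2242.19 = 812.0566 per 100000.
The 2005 intake: 0.2600×112.52 + 0.4000×403.46 + 0.0200×1007.18 + 0.0600×1959.27 + 0.2600×4310.28 = 1449.0114 per 100000.
Ratio = 812.0566 ÷ 1449.0114 = 0.56042.

0.560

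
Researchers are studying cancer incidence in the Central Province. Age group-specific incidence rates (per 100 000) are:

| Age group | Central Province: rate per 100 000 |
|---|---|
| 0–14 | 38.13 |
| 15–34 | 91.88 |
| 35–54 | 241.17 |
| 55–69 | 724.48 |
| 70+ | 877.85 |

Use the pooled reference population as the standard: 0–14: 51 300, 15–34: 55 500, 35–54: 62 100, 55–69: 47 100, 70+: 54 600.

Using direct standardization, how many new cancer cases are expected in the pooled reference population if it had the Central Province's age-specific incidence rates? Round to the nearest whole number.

1041

Expected new cancer cases = Σ (standard pop × age-specific rate ÷ 100 000)
= 51 300×38.13/100 000 + 55 500×91.88/100 000 + 62 100×241.17/100 000 + 47 100×724.48/100 000 + 54 600×877.85/100 000
= 19.56 + 50.99 + 149.77 + 341.23 + 479.31 = 1040.86.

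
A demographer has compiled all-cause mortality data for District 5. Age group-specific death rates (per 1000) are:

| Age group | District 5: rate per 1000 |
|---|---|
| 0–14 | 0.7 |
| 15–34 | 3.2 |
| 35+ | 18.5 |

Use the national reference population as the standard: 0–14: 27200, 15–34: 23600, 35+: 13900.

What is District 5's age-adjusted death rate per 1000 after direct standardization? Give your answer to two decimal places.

5.44

Standard total = 64700; weights = 0.4204, 0.3648, 0.2148.
Standardized rate: 0.4204×0.7 + 0.3648×3.2 + 0.2148×18.5 = 5.4360 per 1000.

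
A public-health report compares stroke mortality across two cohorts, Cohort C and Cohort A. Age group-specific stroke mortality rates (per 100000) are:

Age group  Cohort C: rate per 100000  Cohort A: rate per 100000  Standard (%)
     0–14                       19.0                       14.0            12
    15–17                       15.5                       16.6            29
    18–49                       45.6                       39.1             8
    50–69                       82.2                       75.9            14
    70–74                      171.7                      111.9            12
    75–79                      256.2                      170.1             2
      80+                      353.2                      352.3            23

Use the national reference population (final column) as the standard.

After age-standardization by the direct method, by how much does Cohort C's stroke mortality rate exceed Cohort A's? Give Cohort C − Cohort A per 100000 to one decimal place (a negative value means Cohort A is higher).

Standard weights: 0.12, 0.29, 0.08, 0.14, 0.12, 0.02, 0.23.
Cohort C: 0.1200×19.0 + 0.2900×15.5 + 0.0800×45.6 + 0.1400×82.2 + 0.1200×171.7 + 0.0200×256.2 + 0.2300×353.2 = 128.8950 per 100000.
Cohort A: 0.1200×14.0 + 0.2900×16.6 + 0.0800×39.1 + 0.1400×75.9 + 0.1200×111.9 + 0.0200×170.1 + 0.2300×352.3 = 118.1070 per 100000.
Difference = 128.8950 − 118.1070 = 10.7880.

10.8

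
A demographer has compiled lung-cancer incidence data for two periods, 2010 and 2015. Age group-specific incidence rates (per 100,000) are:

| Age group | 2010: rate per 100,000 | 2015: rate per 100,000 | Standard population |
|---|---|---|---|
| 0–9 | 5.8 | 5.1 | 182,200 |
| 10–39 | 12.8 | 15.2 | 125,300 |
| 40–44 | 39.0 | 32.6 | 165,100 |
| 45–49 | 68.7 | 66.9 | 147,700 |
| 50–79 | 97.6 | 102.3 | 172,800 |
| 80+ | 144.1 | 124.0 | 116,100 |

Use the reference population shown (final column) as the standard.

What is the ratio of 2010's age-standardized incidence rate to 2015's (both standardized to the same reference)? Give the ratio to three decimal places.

1.053

Standard total = 909,200; weights = 0.2004, 0.1378, 0.1816, 0.1625, 0.1901, 0.1277.
2010: 0.2004×5.8 + 0.1378×12.8 + 0.1816×39.0 + 0.1625×68.7 + 0.1901×97.6 + 0.1277×144.1 = 58.1190 per 100,000.
2015: 0.2004×5.1 + 0.1378×15.2 + 0.1816×32.6 + 0.1625×66.9 + 0.1901×102.3 + 0.1277×124.0 = 55.1815 per 100,000.
Ratio = 58.1190 ÷ 55.1815 = 1.05323.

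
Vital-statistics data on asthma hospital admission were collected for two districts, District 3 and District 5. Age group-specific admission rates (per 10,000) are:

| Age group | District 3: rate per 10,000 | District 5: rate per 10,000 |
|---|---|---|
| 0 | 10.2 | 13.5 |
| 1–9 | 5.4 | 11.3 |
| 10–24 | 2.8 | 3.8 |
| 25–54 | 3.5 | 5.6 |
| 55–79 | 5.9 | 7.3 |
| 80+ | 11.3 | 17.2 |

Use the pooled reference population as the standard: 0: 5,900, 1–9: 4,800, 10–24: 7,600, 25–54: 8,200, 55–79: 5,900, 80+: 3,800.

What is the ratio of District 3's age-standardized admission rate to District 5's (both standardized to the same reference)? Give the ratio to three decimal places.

Standard total = 36,200; weights = 0.1630, 0.1326, 0.2099, 0.2265, 0.1630, 0.1050.
District 3: 0.1630×10.2 + 0.1326×5.4 + 0.2099×2.8 + 0.2265×3.5 + 0.1630×5.9 + 0.1050×11.3 = 5.9069 per 10,000.
District 5: 0.1630×13.5 + 0.1326×11.3 + 0.2099×3.8 + 0.2265×5.6 + 0.1630×7.3 + 0.1050×17.2 = 8.7602 per 10,000.
Ratio = 5.9069 ÷ 8.7602 = 0.67429.

0.674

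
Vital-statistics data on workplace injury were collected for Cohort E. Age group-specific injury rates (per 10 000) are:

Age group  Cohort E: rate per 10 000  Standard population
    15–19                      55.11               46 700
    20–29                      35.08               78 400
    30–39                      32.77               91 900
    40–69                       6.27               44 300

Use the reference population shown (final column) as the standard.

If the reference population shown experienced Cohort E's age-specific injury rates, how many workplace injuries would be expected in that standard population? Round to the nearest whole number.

Expected workplace injuries = Σ (standard pop × age-specific rate ÷ 10 000)
= 46 700×55.11/10 000 + 78 400×35.08/10 000 + 91 900×32.77/10 000 + 44 300×6.27/10 000
= 257.36 + 275.03 + 301.16 + 27.78 = 861.32.

861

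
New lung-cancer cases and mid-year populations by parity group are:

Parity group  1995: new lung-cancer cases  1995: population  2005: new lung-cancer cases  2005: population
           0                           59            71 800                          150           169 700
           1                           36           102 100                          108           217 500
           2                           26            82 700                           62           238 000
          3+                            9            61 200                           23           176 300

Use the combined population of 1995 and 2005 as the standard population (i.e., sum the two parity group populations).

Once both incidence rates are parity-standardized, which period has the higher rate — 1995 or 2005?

2005

Parity-specific rates per 100 000 for 1995: 82.17, 35.26, 31.44, 14.71.
For 2005: 88.39, 49.66, 26.05, 13.05.
Combined standard total = 1 119 300; weights = 0.2158, 0.2855, 0.2865, 0.2122.
1995: 0.2158×82.17 + 0.2855×35.26 + 0.2865×31.44 + 0.2122×14.71 = 39.9256 per 100 000.
2005: 0.2158×88.39 + 0.2855×49.66 + 0.2865×26.05 + 0.2122×13.05 = 43.4817 per 100 000.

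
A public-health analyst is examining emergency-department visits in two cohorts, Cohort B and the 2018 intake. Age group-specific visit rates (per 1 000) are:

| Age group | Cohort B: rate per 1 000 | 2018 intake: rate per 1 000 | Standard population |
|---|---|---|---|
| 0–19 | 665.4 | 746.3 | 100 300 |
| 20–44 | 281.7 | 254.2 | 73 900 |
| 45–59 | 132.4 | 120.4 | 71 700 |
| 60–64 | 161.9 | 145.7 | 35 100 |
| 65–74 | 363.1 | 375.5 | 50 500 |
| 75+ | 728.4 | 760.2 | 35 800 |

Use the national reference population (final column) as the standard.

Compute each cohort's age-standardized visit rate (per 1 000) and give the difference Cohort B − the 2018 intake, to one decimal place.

Standard total = 367 300; weights = 0.2731, 0.2012, 0.1952, 0.0956, 0.1375, 0.0975.
Cohort B: 0.2731×665.4 + 0.2012×281.7 + 0.1952×132.4 + 0.0956×161.9 + 0.1375×363.1 + 0.0975×728.4 = 400.6161 per 1 000.
The 2018 intake: 0.2731×746.3 + 0.2012×254.2 + 0.1952×120.4 + 0.0956×145.7 + 0.1375×375.5 + 0.0975×760.2 = 418.0886 per 1 000.
Difference = 400.6161 − 418.0886 = -17.4725.

-17.5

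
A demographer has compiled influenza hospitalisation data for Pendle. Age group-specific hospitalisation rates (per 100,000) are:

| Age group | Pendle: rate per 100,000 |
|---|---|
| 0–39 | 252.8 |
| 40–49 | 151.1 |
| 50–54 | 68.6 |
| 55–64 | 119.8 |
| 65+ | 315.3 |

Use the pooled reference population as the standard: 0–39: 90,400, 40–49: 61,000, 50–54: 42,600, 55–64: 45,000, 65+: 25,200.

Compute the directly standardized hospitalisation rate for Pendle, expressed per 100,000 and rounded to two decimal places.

182.93

Standard total = 264,200; weights = 0.3422, 0.2309, 0.1612, 0.1703, 0.0954.
Standardized rate: 0.3422×252.8 + 0.2309×151.1 + 0.1612×68.6 + 0.1703×119.8 + 0.0954×315.3 = 182.9263 per 100,000.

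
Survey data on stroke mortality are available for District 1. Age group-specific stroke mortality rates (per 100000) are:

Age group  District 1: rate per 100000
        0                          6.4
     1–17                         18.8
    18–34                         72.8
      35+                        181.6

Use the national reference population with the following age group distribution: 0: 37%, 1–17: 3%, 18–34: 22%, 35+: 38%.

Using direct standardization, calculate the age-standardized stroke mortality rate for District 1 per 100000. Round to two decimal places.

87.96

Standard weights: 0.37, 0.03, 0.22, 0.38.
Standardized rate: 0.3700×6.4 + 0.0300×18.8 + 0.2200×72.8 + 0.3800×181.6 = 87.9560 per 100000.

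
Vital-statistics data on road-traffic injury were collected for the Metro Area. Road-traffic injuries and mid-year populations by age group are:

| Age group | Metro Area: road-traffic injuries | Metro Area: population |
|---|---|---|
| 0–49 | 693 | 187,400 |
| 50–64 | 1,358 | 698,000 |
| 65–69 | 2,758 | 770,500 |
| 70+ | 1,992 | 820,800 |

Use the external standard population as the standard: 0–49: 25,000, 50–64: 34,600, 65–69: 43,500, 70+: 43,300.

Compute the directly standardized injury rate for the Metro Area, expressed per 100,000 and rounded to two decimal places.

Age-specific rates per 100,000 for the Metro Area: 369.80, 194.56, 357.95, 242.69.
Standard total = 146,400; weights = 0.1708, 0.2363, 0.2971, 0.2958.
Standardized rate: 0.1708×369.80 + 0.2363×194.56 + 0.2971×357.95 + 0.2958×242.69 = 287.2667 per 100,000.

287.27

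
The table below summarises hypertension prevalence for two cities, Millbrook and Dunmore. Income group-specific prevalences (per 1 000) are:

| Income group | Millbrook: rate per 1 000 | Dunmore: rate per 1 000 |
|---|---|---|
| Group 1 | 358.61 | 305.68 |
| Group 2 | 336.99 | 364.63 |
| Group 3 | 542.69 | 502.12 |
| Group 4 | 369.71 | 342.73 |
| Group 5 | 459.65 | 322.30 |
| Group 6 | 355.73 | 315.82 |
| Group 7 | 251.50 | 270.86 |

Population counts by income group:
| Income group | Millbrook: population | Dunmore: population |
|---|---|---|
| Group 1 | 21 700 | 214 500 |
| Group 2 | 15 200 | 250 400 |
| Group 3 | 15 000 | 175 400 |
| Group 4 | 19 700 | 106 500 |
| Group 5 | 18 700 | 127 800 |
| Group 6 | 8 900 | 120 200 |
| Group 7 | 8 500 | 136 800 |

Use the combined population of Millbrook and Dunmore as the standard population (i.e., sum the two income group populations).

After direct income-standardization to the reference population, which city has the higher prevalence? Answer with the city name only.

Millbrook

Combined standard total = 1 239 300; weights = 0.1906, 0.2143, 0.1536, 0.1018, 0.1182, 0.1042, 0.1172.
Millbrook: 0.1906×358.61 + 0.2143×336.99 + 0.1536×542.69 + 0.1018×369.71 + 0.1182×459.65 + 0.1042×355.73 + 0.1172×251.50 = 382.4742 per 1 000.
Dunmore: 0.1906×305.68 + 0.2143×364.63 + 0.1536×502.12 + 0.1018×342.73 + 0.1182×322.30 + 0.1042×315.82 + 0.1172×270.86 = 351.2053 per 1 000.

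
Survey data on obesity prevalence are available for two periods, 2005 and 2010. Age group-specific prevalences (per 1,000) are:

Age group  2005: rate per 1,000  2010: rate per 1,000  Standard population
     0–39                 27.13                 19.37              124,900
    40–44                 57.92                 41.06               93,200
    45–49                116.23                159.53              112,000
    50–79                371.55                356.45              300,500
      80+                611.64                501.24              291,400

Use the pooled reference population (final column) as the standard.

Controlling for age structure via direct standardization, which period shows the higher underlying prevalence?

Standard total = 922,000; weights = 0.1355, 0.1011, 0.1215, 0.3259, 0.3161.
2005: 0.1355×27.13 + 0.1011×57.92 + 0.1215×116.23 + 0.3259×371.55 + 0.3161×611.64 = 338.0554 per 1,000.
2010: 0.1355×19.37 + 0.1011×41.06 + 0.1215×159.53 + 0.3259×356.45 + 0.3161×501.24 = 300.7462 per 1,000.

2005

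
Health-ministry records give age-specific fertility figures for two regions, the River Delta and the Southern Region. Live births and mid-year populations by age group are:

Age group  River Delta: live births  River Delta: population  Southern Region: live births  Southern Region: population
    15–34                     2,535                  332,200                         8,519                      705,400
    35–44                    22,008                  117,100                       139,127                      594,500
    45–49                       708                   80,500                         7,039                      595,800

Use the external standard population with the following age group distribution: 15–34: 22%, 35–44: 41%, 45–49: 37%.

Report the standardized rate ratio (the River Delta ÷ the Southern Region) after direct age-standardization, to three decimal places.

0.796

Age-specific rates per 1,000 for the River Delta: 7.631, 187.942, 8.795.
For the Southern Region: 12.077, 234.024, 11.814.
Standard weights: 0.22, 0.41, 0.37.
The River Delta: 0.2200×7.631 + 0.4100×187.942 + 0.3700×8.795 = 81.9892 per 1,000.
The Southern Region: 0.2200×12.077 + 0.4100×234.024 + 0.3700×11.814 = 102.9779 per 1,000.
Ratio = 81.9892 ÷ 102.9779 = 0.79618.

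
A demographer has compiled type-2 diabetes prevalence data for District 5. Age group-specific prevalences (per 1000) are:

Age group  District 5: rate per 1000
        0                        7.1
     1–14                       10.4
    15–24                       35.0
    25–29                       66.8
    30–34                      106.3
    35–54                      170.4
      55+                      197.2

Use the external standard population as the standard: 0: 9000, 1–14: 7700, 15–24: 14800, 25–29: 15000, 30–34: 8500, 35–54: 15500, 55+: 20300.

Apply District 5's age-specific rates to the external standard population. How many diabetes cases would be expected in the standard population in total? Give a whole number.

Expected diabetes cases = Σ (standard pop × age-specific rate ÷ 1000)
= 9000×7.1/1000 + 7700×10.4/1000 + 14800×35.0/1000 + 15000×66.8/1000 + 8500×106.3/1000 + 15500×170.4/1000 + 20300×197.2/1000
= 63.90 + 80.08 + 518.00 + 1002.00 + 903.55 + 2641.20 + 4003.16 = 9211.89.

9212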